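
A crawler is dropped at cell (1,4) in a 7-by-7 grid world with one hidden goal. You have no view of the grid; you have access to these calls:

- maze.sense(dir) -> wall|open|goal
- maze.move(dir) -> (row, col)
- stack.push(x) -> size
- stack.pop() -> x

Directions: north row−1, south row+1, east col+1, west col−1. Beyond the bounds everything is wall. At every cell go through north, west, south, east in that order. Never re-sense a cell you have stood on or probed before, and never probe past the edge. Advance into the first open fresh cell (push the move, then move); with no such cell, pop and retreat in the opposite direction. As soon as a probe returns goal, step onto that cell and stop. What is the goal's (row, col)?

# 1. sense(dir: north) == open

# 2. push(x: north) == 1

# 3. move(dir: north) == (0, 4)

# 4. sense(dir: west) == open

# 5. push(x: west) == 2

# 6. move(dir: west) == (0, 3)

# 7. sense(dir: west) == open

# 8. push(x: west) == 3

# 9. move(dir: west) == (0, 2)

# 10. sense(dir: west) == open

# 11. push(x: west) == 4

# 12. move(dir: west) == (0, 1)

# 13. sense(dir: west) == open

# 14. push(x: west) == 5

# 15. move(dir: west) == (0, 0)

# 16. sense(dir: south) == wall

# 17. pop() == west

# 18. move(dir: east) == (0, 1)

# 19. sense(dir: south) == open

# 20. push(x: south) == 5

# 21. move(dir: south) == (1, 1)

# 22. sense(dir: south) == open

# 23. push(x: south) == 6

# 24. move(dir: south) == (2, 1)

# 25. sense(dir: west) == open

# 26. push(x: west) == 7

# 27. move(dir: west) == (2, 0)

# 28. sense(dir: south) == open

# 29. push(x: south) == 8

# 30. move(dir: south) == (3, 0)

# 31. sense(dir: south) == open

# 32. push(x: south) == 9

# 33. move(dir: south) == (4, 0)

# 34. sense(dir: south) == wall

# 35. sense(dir: east) == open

# 36. push(x: east) == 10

# 37. move(dir: east) == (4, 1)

# 38. sense(dir: north) == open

# 39. push(x: north) == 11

# 40. move(dir: north) == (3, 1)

# 41. sense(dir: east) == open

# 42. push(x: east) == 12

# 43. move(dir: east) == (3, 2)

# 44. sense(dir: north) == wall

# 45. sense(dir: south) == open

# 46. push(x: south) == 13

# 47. move(dir: south) == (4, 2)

# 48. sense(dir: south) == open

# 49. push(x: south) == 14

# 50. move(dir: south) == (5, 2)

# 51. sense(dir: west) == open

# 52. push(x: west) == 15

# 53. move(dir: west) == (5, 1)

# 54. sense(dir: south) == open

# 55. push(x: south) == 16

# 56. move(dir: south) == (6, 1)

# 57. sense(dir: west) == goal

# 58. move(dir: west) == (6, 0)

Answer: (6, 0)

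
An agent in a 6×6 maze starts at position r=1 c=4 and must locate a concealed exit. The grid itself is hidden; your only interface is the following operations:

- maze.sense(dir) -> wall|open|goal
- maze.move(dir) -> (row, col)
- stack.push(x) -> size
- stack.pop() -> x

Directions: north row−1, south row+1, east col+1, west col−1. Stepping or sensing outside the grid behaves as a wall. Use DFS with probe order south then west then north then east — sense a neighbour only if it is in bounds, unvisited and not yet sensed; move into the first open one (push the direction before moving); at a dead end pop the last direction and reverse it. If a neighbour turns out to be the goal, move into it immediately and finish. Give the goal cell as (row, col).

~$ maze.sense dir→south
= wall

~$ maze.sense dir→west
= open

~$ stack.push x→west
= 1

~$ maze.move dir→west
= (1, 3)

~$ maze.sense dir→south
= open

~$ stack.push x→south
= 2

~$ maze.move dir→south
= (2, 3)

~$ maze.sense dir→south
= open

~$ stack.push x→south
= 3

~$ maze.move dir→south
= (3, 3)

~$ maze.sense dir→south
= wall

~$ maze.sense dir→west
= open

~$ stack.push x→west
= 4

~$ maze.move dir→west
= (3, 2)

~$ maze.sense dir→south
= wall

~$ maze.sense dir→west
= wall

~$ maze.sense dir→north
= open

~$ stack.push x→north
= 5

~$ maze.move dir→north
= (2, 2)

~$ maze.sense dir→west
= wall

~$ maze.sense dir→north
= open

~$ stack.push x→north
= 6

~$ maze.move dir→north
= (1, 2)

~$ maze.sense dir→west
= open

~$ stack.push x→west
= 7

~$ maze.move dir→west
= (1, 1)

~$ maze.sense dir→west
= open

~$ stack.push x→west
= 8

~$ maze.move dir→west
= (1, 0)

~$ maze.sense dir→south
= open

~$ stack.push x→south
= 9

~$ maze.move dir→south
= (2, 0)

~$ maze.sense dir→south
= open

~$ stack.push x→south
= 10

~$ maze.move dir→south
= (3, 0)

~$ maze.sense dir→south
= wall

~$ stack.pop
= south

~$ maze.move dir→north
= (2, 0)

~$ stack.pop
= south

~$ maze.move dir→north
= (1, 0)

~$ maze.sense dir→north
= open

~$ stack.push x→north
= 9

~$ maze.move dir→north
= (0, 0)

~$ maze.sense dir→east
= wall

~$ stack.pop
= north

~$ maze.move dir→south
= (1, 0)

~$ stack.pop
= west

~$ maze.move dir→east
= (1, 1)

~$ stack.pop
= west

~$ maze.move dir→east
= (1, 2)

~$ maze.sense dir→north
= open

~$ stack.push x→north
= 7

~$ maze.move dir→north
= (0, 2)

~$ maze.sense dir→east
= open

~$ stack.push x→east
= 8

~$ maze.move dir→east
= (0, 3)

~$ maze.sense dir→east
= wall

~$ stack.pop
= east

~$ maze.move dir→west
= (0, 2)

~$ stack.pop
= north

~$ maze.move dir→south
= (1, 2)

~$ stack.pop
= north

~$ maze.move dir→south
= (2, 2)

~$ stack.pop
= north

~$ maze.move dir→south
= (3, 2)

~$ stack.pop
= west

~$ maze.move dir→east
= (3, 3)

~$ maze.sense dir→east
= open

~$ stack.push x→east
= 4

~$ maze.move dir→east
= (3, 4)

~$ maze.sense dir→south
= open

~$ stack.push x→south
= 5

~$ maze.move dir→south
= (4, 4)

~$ maze.sense dir→south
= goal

~$ maze.move dir→south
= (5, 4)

Answer: (5, 4)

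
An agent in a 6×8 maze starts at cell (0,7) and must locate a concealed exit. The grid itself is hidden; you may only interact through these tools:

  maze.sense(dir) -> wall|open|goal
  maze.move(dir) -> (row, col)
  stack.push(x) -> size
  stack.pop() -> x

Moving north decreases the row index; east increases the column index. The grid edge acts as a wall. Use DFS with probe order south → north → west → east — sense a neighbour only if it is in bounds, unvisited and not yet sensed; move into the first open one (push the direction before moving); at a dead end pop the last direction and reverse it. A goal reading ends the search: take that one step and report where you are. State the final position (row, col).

Do: maze.sense[dir: south]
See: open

Do: stack.push[x: south]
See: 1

Do: maze.move[dir: south]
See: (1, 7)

Do: maze.sense[dir: south]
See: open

Do: stack.push[x: south]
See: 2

Do: maze.move[dir: south]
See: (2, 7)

Do: maze.sense[dir: south]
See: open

Do: stack.push[x: south]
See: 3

Do: maze.move[dir: south]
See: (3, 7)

Do: maze.sense[dir: south]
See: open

Do: stack.push[x: south]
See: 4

Do: maze.move[dir: south]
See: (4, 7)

Do: maze.sense[dir: south]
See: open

Do: stack.push[x: south]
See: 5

Do: maze.move[dir: south]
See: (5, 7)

Do: maze.sense[dir: west]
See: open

Do: stack.push[x: west]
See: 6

Do: maze.move[dir: west]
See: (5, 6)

Do: maze.sense[dir: north]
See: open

Do: stack.push[x: north]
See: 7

Do: maze.move[dir: north]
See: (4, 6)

Do: maze.sense[dir: north]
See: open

Do: stack.push[x: north]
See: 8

Do: maze.move[dir: north]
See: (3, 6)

Do: maze.sense[dir: north]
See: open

Do: stack.push[x: north]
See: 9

Do: maze.move[dir: north]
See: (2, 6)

Do: maze.sense[dir: north]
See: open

Do: stack.push[x: north]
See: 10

Do: maze.move[dir: north]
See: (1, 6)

Do: maze.sense[dir: north]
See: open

Do: stack.push[x: north]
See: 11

Do: maze.move[dir: north]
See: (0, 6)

Do: maze.sense[dir: west]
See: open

Do: stack.push[x: west]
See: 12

Do: maze.move[dir: west]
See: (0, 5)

Do: maze.sense[dir: south]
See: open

Do: stack.push[x: south]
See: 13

Do: maze.move[dir: south]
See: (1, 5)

Do: maze.sense[dir: south]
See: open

Do: stack.push[x: south]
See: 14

Do: maze.move[dir: south]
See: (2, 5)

Do: maze.sense[dir: south]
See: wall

Do: maze.sense[dir: west]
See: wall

Do: stack.pop[]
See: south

Do: maze.move[dir: north]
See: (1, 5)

Do: maze.sense[dir: west]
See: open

Do: stack.push[x: west]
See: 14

Do: maze.move[dir: west]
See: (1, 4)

Do: maze.sense[dir: north]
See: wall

Do: maze.sense[dir: west]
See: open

Do: stack.push[x: west]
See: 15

Do: maze.move[dir: west]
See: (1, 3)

Do: maze.sense[dir: south]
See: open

Do: stack.push[x: south]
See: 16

Do: maze.move[dir: south]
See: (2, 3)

Do: maze.sense[dir: south]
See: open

Do: stack.push[x: south]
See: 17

Do: maze.move[dir: south]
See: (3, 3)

Do: maze.sense[dir: south]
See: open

Do: stack.push[x: south]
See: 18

Do: maze.move[dir: south]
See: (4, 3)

Do: maze.sense[dir: south]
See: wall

Do: maze.sense[dir: west]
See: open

Do: stack.push[x: west]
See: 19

Do: maze.move[dir: west]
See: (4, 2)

Do: maze.sense[dir: south]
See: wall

Do: maze.sense[dir: north]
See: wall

Do: maze.sense[dir: west]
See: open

Do: stack.push[x: west]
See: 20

Do: maze.move[dir: west]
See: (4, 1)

Do: maze.sense[dir: south]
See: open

Do: stack.push[x: south]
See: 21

Do: maze.move[dir: south]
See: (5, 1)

Do: maze.sense[dir: west]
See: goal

Do: maze.move[dir: west]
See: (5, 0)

Answer: (5, 0)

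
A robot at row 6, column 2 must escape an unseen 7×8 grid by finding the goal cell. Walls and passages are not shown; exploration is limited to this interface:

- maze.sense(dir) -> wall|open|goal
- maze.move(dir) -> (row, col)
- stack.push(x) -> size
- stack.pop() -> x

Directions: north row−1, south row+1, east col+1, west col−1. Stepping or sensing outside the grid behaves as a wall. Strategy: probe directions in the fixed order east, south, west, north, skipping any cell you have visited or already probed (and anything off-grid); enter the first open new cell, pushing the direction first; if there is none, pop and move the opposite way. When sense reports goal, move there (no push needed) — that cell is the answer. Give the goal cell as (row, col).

==> maze.sense(dir: east)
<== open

==> stack.push(x: east)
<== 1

==> maze.move(dir: east)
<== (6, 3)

==> maze.sense(dir: east)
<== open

==> stack.push(x: east)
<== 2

==> maze.move(dir: east)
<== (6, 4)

==> maze.sense(dir: east)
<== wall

==> maze.sense(dir: north)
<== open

==> stack.push(x: north)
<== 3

==> maze.move(dir: north)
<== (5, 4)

==> maze.sense(dir: east)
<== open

==> stack.push(x: east)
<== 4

==> maze.move(dir: east)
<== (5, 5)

==> maze.sense(dir: east)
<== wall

==> maze.sense(dir: north)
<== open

==> stack.push(x: north)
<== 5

==> maze.move(dir: north)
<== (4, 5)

==> maze.sense(dir: east)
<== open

==> stack.push(x: east)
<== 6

==> maze.move(dir: east)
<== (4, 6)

==> maze.sense(dir: east)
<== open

==> stack.push(x: east)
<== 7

==> maze.move(dir: east)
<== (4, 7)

==> maze.sense(dir: south)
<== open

==> stack.push(x: south)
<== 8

==> maze.move(dir: south)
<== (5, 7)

==> maze.sense(dir: south)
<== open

==> stack.push(x: south)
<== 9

==> maze.move(dir: south)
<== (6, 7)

==> maze.sense(dir: west)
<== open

==> stack.push(x: west)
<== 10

==> maze.move(dir: west)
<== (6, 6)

==> stack.pop()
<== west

==> maze.move(dir: east)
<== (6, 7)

==> stack.pop()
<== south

==> maze.move(dir: north)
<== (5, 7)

==> stack.pop()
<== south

==> maze.move(dir: north)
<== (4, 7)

==> maze.sense(dir: north)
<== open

==> stack.push(x: north)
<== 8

==> maze.move(dir: north)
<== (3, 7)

==> maze.sense(dir: west)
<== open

==> stack.push(x: west)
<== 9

==> maze.move(dir: west)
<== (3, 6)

==> maze.sense(dir: west)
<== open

==> stack.push(x: west)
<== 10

==> maze.move(dir: west)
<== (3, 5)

==> maze.sense(dir: west)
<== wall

==> maze.sense(dir: north)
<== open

==> stack.push(x: north)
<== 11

==> maze.move(dir: north)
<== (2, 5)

==> maze.sense(dir: east)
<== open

==> stack.push(x: east)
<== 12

==> maze.move(dir: east)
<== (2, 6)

==> maze.sense(dir: east)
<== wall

==> maze.sense(dir: north)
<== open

==> stack.push(x: north)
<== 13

==> maze.move(dir: north)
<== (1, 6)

==> maze.sense(dir: east)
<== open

==> stack.push(x: east)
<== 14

==> maze.move(dir: east)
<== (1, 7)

==> maze.sense(dir: north)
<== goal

==> maze.move(dir: north)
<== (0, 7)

Answer: (0, 7)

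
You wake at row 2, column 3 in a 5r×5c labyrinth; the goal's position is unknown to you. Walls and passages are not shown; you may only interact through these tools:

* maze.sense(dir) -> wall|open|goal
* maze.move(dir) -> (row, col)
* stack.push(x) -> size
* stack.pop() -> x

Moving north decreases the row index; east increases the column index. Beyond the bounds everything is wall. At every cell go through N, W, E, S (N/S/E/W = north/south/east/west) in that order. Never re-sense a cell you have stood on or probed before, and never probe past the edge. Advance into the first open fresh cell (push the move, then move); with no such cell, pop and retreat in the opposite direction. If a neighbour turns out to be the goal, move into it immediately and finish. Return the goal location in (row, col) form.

Next I call maze.sense on dir='north', and get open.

Now I run stack.push on x='north', and see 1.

I call maze.move on dir='north', — result: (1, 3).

Next I call maze.sense on dir='north', giving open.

Then stack.push on x='north', and see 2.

I call maze.move on dir='north', → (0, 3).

Using maze.sense on dir='west', : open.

I call stack.push on x='west', → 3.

I run maze.move on dir='west', → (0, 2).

Using maze.sense on dir='west', and observe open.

Now I run stack.push on x='west', and get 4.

I call maze.move on dir='west', — result: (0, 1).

I try maze.sense on dir='west', and see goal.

I use maze.move on dir='west', : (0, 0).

Answer: (0, 0)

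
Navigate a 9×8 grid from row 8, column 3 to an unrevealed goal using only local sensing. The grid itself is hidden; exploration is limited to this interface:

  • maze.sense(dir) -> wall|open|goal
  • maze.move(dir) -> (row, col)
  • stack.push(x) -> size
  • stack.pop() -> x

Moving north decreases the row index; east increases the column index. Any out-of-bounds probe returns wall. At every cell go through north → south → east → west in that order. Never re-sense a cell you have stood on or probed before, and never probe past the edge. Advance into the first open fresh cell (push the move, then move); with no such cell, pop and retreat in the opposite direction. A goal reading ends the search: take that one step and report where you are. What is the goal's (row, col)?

>> maze.sense(north)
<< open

>> stack.push(north)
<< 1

>> maze.move(north)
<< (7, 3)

>> maze.sense(north)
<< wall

>> maze.sense(east)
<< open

>> stack.push(east)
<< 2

>> maze.move(east)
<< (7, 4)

>> maze.sense(north)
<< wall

>> maze.sense(south)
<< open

>> stack.push(south)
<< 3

>> maze.move(south)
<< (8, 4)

>> maze.sense(east)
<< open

>> stack.push(east)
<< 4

>> maze.move(east)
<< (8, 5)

>> maze.sense(north)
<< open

>> stack.push(north)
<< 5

>> maze.move(north)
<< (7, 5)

>> maze.sense(north)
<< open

>> stack.push(north)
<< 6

>> maze.move(north)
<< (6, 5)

>> maze.sense(north)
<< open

>> stack.push(north)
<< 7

>> maze.move(north)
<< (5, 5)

>> maze.sense(north)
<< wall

>> maze.sense(east)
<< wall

>> maze.sense(west)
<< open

>> stack.push(west)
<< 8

>> maze.move(west)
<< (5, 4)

>> maze.sense(north)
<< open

>> stack.push(north)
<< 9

>> maze.move(north)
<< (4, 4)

>> maze.sense(north)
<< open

>> stack.push(north)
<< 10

>> maze.move(north)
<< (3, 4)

>> maze.sense(north)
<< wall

>> maze.sense(east)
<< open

>> stack.push(east)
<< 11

>> maze.move(east)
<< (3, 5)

>> maze.sense(north)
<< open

>> stack.push(north)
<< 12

>> maze.move(north)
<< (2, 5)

>> maze.sense(north)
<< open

>> stack.push(north)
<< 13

>> maze.move(north)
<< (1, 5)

>> maze.sense(north)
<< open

>> stack.push(north)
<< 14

>> maze.move(north)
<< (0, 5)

>> maze.sense(east)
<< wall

>> maze.sense(west)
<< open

>> stack.push(west)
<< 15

>> maze.move(west)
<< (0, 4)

>> maze.sense(south)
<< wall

>> maze.sense(west)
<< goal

>> maze.move(west)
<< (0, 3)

Answer: (0, 3)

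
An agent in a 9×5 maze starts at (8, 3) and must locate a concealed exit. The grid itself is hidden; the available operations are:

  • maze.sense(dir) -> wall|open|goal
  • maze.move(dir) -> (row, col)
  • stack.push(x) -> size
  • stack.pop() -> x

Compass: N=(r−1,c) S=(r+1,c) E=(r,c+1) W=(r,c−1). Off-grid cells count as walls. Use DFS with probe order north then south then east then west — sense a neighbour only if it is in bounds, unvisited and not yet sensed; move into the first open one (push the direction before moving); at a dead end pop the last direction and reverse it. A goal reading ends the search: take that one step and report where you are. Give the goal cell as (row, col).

I call maze.sense passing dir='north', : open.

I call stack.push passing x='north', and see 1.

I try maze.move passing dir='north', : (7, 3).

I use maze.sense passing dir='north', yielding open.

I run stack.push passing x='north', — result: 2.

Then maze.move passing dir='north', : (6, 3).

Now I run maze.sense passing dir='north', and observe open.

I call stack.push passing x='north', which returns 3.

Using maze.move passing dir='north', which returns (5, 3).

I run maze.sense passing dir='north', : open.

Using stack.push passing x='north', : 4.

I invoke maze.move passing dir='north', and get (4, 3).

I invoke maze.sense passing dir='north', giving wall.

Then maze.sense passing dir='east', : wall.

Calling maze.sense passing dir='west', yielding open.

I call stack.push passing x='west', and get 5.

Calling maze.move passing dir='west', — result: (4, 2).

Using maze.sense passing dir='north', giving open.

I run stack.push passing x='north', and get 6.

I run maze.move passing dir='north', and observe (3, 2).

I try maze.sense passing dir='north', and observe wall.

I call maze.sense passing dir='west', and get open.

Using stack.push passing x='west', giving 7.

Now I run maze.move passing dir='west', and observe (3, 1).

Using maze.sense passing dir='north', and see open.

I use stack.push passing x='north', which returns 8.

Using maze.move passing dir='north', — result: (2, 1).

Next I call maze.sense passing dir='north', yielding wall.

I try maze.sense passing dir='west', — result: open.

Then stack.push passing x='west', giving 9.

I call maze.move passing dir='west', and get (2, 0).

Next I call maze.sense passing dir='north', and observe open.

Invoking stack.push passing x='north', : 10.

Then maze.move passing dir='north', yielding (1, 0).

I run maze.sense passing dir='north', : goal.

Then maze.move passing dir='north', which returns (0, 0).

Answer: (0, 0)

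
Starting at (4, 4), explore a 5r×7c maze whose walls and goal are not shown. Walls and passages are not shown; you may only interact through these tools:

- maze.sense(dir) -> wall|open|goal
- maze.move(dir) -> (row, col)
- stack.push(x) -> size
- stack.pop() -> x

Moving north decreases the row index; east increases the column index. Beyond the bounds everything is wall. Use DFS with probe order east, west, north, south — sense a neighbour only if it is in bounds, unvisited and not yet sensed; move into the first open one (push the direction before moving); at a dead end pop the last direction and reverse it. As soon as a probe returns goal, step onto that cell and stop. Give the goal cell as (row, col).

% maze.sense(east) => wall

% maze.sense(west) => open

% stack.push(west) => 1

% maze.move(west) => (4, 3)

% maze.sense(west) => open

% stack.push(west) => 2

% maze.move(west) => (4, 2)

% maze.sense(west) => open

% stack.push(west) => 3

% maze.move(west) => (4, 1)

% maze.sense(west) => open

% stack.push(west) => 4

% maze.move(west) => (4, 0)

% maze.sense(north) => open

% stack.push(north) => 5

% maze.move(north) => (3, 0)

% maze.sense(east) => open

% stack.push(east) => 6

% maze.move(east) => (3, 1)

% maze.sense(east) => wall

% maze.sense(north) => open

% stack.push(north) => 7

% maze.move(north) => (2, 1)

% maze.sense(east) => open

% stack.push(east) => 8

% maze.move(east) => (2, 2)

% maze.sense(east) => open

% stack.push(east) => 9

% maze.move(east) => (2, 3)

% maze.sense(east) => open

% stack.push(east) => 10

% maze.move(east) => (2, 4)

% maze.sense(east) => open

% stack.push(east) => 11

% maze.move(east) => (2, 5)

% maze.sense(east) => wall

% maze.sense(north) => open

% stack.push(north) => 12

% maze.move(north) => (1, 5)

% maze.sense(east) => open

% stack.push(east) => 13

% maze.move(east) => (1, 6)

% maze.sense(north) => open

% stack.push(north) => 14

% maze.move(north) => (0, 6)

% maze.sense(west) => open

% stack.push(west) => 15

% maze.move(west) => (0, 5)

% maze.sense(west) => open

% stack.push(west) => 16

% maze.move(west) => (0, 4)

% maze.sense(west) => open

% stack.push(west) => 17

% maze.move(west) => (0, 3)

% maze.sense(west) => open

% stack.push(west) => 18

% maze.move(west) => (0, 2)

% maze.sense(west) => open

% stack.push(west) => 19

% maze.move(west) => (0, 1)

% maze.sense(west) => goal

% maze.move(west) => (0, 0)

Answer: (0, 0)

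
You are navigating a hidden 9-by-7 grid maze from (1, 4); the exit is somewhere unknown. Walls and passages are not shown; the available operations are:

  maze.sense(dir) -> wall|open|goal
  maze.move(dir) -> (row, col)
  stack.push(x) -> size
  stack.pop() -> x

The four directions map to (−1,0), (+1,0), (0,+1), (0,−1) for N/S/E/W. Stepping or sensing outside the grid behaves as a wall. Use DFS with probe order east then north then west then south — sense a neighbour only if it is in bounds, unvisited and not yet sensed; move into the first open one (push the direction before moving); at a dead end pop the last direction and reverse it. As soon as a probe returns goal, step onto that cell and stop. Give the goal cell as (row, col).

! 1. maze.sense(east) : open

! 2. stack.push(east) : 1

! 3. maze.move(east) : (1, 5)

! 4. maze.sense(east) : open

! 5. stack.push(east) : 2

! 6. maze.move(east) : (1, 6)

! 7. maze.sense(north) : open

! 8. stack.push(north) : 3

! 9. maze.move(north) : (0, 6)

! 10. maze.sense(west) : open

! 11. stack.push(west) : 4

! 12. maze.move(west) : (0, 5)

! 13. maze.sense(west) : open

! 14. stack.push(west) : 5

! 15. maze.move(west) : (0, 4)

! 16. maze.sense(west) : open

! 17. stack.push(west) : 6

! 18. maze.move(west) : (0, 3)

! 19. maze.sense(west) : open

! 20. stack.push(west) : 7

! 21. maze.move(west) : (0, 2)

! 22. maze.sense(west) : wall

! 23. maze.sense(south) : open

! 24. stack.push(south) : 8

! 25. maze.move(south) : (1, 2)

! 26. maze.sense(east) : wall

! 27. maze.sense(west) : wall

! 28. maze.sense(south) : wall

! 29. stack.pop() : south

! 30. maze.move(north) : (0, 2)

! 31. stack.pop() : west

! 32. maze.move(east) : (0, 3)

! 33. stack.pop() : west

! 34. maze.move(east) : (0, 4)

! 35. stack.pop() : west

! 36. maze.move(east) : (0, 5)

! 37. stack.pop() : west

! 38. maze.move(east) : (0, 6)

! 39. stack.pop() : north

! 40. maze.move(south) : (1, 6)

! 41. maze.sense(south) : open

! 42. stack.push(south) : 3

! 43. maze.move(south) : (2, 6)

! 44. maze.sense(west) : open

! 45. stack.push(west) : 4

! 46. maze.move(west) : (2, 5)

! 47. maze.sense(west) : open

! 48. stack.push(west) : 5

! 49. maze.move(west) : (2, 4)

! 50. maze.sense(west) : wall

! 51. maze.sense(south) : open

! 52. stack.push(south) : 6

! 53. maze.move(south) : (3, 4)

! 54. maze.sense(east) : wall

! 55. maze.sense(west) : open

! 56. stack.push(west) : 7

! 57. maze.move(west) : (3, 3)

! 58. maze.sense(west) : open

! 59. stack.push(west) : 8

! 60. maze.move(west) : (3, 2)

! 61. maze.sense(west) : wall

! 62. maze.sense(south) : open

! 63. stack.push(south) : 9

! 64. maze.move(south) : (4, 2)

! 65. maze.sense(east) : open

! 66. stack.push(east) : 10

! 67. maze.move(east) : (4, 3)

! 68. maze.sense(east) : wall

! 69. maze.sense(south) : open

! 70. stack.push(south) : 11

! 71. maze.move(south) : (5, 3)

! 72. maze.sense(east) : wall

! 73. maze.sense(west) : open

! 74. stack.push(west) : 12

! 75. maze.move(west) : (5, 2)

! 76. maze.sense(west) : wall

! 77. maze.sense(south) : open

! 78. stack.push(south) : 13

! 79. maze.move(south) : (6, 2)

! 80. maze.sense(east) : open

! 81. stack.push(east) : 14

! 82. maze.move(east) : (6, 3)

! 83. maze.sense(east) : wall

! 84. maze.sense(south) : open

! 85. stack.push(south) : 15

! 86. maze.move(south) : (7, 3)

! 87. maze.sense(east) : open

! 88. stack.push(east) : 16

! 89. maze.move(east) : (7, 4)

! 90. maze.sense(east) : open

! 91. stack.push(east) : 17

! 92. maze.move(east) : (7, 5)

! 93. maze.sense(east) : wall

! 94. maze.sense(north) : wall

! 95. maze.sense(south) : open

! 96. stack.push(south) : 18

! 97. maze.move(south) : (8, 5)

! 98. maze.sense(east) : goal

! 99. maze.move(east) : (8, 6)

Answer: (8, 6)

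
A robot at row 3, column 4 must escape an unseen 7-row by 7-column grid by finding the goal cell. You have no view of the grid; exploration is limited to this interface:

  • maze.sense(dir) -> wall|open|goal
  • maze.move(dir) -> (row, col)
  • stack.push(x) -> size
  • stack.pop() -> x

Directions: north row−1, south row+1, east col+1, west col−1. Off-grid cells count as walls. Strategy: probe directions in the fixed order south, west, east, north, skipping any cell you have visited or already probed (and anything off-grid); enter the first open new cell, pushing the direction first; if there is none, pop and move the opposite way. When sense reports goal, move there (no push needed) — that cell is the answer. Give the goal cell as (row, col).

~$ maze.sense dir=south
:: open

~$ stack.push x=south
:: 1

~$ maze.move dir=south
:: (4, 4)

~$ maze.sense dir=south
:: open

~$ stack.push x=south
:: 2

~$ maze.move dir=south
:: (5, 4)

~$ maze.sense dir=south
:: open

~$ stack.push x=south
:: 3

~$ maze.move dir=south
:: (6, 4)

~$ maze.sense dir=west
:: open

~$ stack.push x=west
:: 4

~$ maze.move dir=west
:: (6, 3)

~$ maze.sense dir=west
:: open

~$ stack.push x=west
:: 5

~$ maze.move dir=west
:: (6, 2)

~$ maze.sense dir=west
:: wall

~$ maze.sense dir=north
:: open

~$ stack.push x=north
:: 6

~$ maze.move dir=north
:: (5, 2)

~$ maze.sense dir=west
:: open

~$ stack.push x=west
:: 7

~$ maze.move dir=west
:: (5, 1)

~$ maze.sense dir=west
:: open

~$ stack.push x=west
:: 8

~$ maze.move dir=west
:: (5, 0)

~$ maze.sense dir=south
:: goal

~$ maze.move dir=south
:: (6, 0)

Answer: (6, 0)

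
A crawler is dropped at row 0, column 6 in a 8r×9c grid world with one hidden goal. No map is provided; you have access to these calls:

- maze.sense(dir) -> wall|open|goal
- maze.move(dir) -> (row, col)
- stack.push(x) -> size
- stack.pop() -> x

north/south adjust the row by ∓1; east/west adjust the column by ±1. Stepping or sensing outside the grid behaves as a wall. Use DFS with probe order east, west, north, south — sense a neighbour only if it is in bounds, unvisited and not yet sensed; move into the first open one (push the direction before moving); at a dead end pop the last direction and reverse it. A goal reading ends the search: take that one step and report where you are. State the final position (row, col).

Action: sense[east]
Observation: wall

Action: sense[west]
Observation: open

Action: push[west]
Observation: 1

Action: move[west]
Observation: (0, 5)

Action: sense[west]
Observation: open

Action: push[west]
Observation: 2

Action: move[west]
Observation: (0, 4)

Action: sense[west]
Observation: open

Action: push[west]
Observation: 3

Action: move[west]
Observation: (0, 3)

Action: sense[west]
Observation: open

Action: push[west]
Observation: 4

Action: move[west]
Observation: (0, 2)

Action: sense[west]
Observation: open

Action: push[west]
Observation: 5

Action: move[west]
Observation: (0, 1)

Action: sense[west]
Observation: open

Action: push[west]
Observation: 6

Action: move[west]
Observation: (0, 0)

Action: sense[south]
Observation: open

Action: push[south]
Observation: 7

Action: move[south]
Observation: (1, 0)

Action: sense[east]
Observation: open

Action: push[east]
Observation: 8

Action: move[east]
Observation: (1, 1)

Action: sense[east]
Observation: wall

Action: sense[south]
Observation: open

Action: push[south]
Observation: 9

Action: move[south]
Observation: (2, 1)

Action: sense[east]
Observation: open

Action: push[east]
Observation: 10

Action: move[east]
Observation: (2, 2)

Action: sense[east]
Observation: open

Action: push[east]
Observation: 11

Action: move[east]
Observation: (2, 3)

Action: sense[east]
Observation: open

Action: push[east]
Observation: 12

Action: move[east]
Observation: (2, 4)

Action: sense[east]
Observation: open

Action: push[east]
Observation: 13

Action: move[east]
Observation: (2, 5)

Action: sense[east]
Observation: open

Action: push[east]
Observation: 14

Action: move[east]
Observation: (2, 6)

Action: sense[east]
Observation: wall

Action: sense[north]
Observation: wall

Action: sense[south]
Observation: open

Action: push[south]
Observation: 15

Action: move[south]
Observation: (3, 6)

Action: sense[east]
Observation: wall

Action: sense[west]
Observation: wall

Action: sense[south]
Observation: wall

Action: pop[]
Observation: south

Action: move[north]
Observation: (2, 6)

Action: pop[]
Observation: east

Action: move[west]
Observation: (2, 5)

Action: sense[north]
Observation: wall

Action: pop[]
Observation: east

Action: move[west]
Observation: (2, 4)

Action: sense[north]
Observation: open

Action: push[north]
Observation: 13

Action: move[north]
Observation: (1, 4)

Action: sense[west]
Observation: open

Action: push[west]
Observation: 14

Action: move[west]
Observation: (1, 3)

Action: pop[]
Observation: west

Action: move[east]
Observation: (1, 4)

Action: pop[]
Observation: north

Action: move[south]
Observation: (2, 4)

Action: sense[south]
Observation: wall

Action: pop[]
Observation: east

Action: move[west]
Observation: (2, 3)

Action: sense[south]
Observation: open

Action: push[south]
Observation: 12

Action: move[south]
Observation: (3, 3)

Action: sense[west]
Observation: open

Action: push[west]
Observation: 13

Action: move[west]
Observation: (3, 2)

Action: sense[west]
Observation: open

Action: push[west]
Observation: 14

Action: move[west]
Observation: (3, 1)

Action: sense[west]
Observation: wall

Action: sense[south]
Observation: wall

Action: pop[]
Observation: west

Action: move[east]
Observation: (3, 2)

Action: sense[south]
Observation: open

Action: push[south]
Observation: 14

Action: move[south]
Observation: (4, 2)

Action: sense[east]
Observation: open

Action: push[east]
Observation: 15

Action: move[east]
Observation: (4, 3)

Action: sense[east]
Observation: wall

Action: sense[south]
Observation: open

Action: push[south]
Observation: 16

Action: move[south]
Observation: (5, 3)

Action: sense[east]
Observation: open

Action: push[east]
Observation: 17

Action: move[east]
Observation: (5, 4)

Action: sense[east]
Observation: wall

Action: sense[south]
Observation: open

Action: push[south]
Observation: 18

Action: move[south]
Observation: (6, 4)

Action: sense[east]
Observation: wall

Action: sense[west]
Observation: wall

Action: sense[south]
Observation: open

Action: push[south]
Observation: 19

Action: move[south]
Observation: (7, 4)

Action: sense[east]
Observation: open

Action: push[east]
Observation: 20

Action: move[east]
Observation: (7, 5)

Action: sense[east]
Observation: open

Action: push[east]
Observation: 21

Action: move[east]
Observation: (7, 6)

Action: sense[east]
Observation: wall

Action: sense[north]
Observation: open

Action: push[north]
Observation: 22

Action: move[north]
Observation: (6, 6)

Action: sense[east]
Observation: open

Action: push[east]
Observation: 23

Action: move[east]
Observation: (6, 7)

Action: sense[east]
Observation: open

Action: push[east]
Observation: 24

Action: move[east]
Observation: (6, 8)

Action: sense[north]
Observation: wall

Action: sense[south]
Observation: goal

Action: move[south]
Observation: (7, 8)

Answer: (7, 8)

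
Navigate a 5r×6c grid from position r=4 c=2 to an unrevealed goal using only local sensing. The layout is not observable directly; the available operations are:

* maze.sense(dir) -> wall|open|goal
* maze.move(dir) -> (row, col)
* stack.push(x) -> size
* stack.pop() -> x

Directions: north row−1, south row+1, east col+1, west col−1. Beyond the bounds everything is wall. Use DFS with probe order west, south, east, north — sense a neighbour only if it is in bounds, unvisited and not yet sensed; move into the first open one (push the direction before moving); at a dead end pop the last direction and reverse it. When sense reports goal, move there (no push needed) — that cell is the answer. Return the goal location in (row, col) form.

Then maze.sense passing west, yielding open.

Using stack.push passing west, and get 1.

Calling maze.move passing west, which returns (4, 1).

Then maze.sense passing west, which returns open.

Invoking stack.push passing west, — result: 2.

Using maze.move passing west, which returns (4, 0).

I try maze.sense passing north, giving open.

I invoke stack.push passing north, → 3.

Using maze.move passing north, and get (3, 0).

I invoke maze.sense passing east, giving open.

I invoke stack.push passing east, → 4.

Calling maze.move passing east, giving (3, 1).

Now I run maze.sense passing east, giving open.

I invoke stack.push passing east, yielding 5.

I run maze.move passing east, giving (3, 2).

Next I call maze.sense passing east, yielding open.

Calling stack.push passing east, yielding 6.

I use maze.move passing east, yielding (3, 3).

I call maze.sense passing south, and see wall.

Using maze.sense passing east, → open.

Invoking stack.push passing east, giving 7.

I call maze.move passing east, — result: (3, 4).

Then maze.sense passing south, which returns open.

I invoke stack.push passing south, which returns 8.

I try maze.move passing south, — result: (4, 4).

Then maze.sense passing east, and get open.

Then stack.push passing east, which returns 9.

Invoking maze.move passing east, which returns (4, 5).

Calling maze.sense passing north, : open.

Next I call stack.push passing north, : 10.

I use maze.move passing north, — result: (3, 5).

I invoke maze.sense passing north, — result: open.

Now I run stack.push passing north, which returns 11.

I use maze.move passing north, and observe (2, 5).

Then maze.sense passing west, — result: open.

I try stack.push passing west, and get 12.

I use maze.move passing west, which returns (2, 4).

Calling maze.sense passing west, → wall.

Now I run maze.sense passing north, → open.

Then stack.push passing north, : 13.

Now I run maze.move passing north, : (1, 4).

I use maze.sense passing west, → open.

I invoke stack.push passing west, which returns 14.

I invoke maze.move passing west, and get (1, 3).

Invoking maze.sense passing west, — result: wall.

I use maze.sense passing north, and observe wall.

I use stack.pop(), yielding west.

I call maze.move passing east, → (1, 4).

I call maze.sense passing east, : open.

Invoking stack.push passing east, — result: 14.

I invoke maze.move passing east, giving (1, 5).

I call maze.sense passing north, — result: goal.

I try maze.move passing north, : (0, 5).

Answer: (0, 5)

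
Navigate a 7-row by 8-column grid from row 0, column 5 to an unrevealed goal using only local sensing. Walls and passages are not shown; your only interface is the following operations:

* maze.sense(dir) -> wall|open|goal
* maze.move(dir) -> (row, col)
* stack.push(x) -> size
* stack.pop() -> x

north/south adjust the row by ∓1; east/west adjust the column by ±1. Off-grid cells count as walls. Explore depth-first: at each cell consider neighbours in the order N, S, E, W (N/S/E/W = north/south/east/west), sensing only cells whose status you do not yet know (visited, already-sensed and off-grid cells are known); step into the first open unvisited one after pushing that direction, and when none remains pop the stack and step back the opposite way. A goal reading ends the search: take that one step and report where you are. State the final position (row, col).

Next I call maze.sense using dir: south, and observe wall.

Using maze.sense using dir: east, yielding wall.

I run maze.sense using dir: west, and see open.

Then stack.push using x: west, : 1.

I use maze.move using dir: west, which returns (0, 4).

I use maze.sense using dir: south, yielding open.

Invoking stack.push using x: south, → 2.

Now I run maze.move using dir: south, and get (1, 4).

I use maze.sense using dir: south, and observe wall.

I run maze.sense using dir: west, giving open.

Then stack.push using x: west, and observe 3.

I use maze.move using dir: west, yielding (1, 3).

I run maze.sense using dir: north, giving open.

Using stack.push using x: north, which returns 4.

I call maze.move using dir: north, yielding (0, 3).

I try maze.sense using dir: west, yielding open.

Next I call stack.push using x: west, → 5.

Invoking maze.move using dir: west, and get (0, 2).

I invoke maze.sense using dir: south, which returns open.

I call stack.push using x: south, and see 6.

I try maze.move using dir: south, → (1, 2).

Invoking maze.sense using dir: south, and get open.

Using stack.push using x: south, giving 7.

Now I run maze.move using dir: south, giving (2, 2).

I call maze.sense using dir: south, — result: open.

Next I call stack.push using x: south, and observe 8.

Now I run maze.move using dir: south, : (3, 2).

I invoke maze.sense using dir: south, and observe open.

Then stack.push using x: south, which returns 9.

Invoking maze.move using dir: south, — result: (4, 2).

Calling maze.sense using dir: south, giving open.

I invoke stack.push using x: south, yielding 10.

I try maze.move using dir: south, and observe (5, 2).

Now I run maze.sense using dir: south, and see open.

Calling stack.push using x: south, → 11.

I invoke maze.move using dir: south, : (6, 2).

I invoke maze.sense using dir: east, giving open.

I run stack.push using x: east, and see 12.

I invoke maze.move using dir: east, giving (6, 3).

I invoke maze.sense using dir: north, : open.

Next I call stack.push using x: north, giving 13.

I use maze.move using dir: north, yielding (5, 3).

Then maze.sense using dir: north, → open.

I invoke stack.push using x: north, : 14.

Now I run maze.move using dir: north, and get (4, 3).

Now I run maze.sense using dir: north, → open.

Invoking stack.push using x: north, → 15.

Using maze.move using dir: north, → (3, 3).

Invoking maze.sense using dir: north, → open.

I invoke stack.push using x: north, and get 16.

Next I call maze.move using dir: north, and get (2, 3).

I call stack.pop, → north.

I try maze.move using dir: south, and see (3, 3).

Invoking maze.sense using dir: east, giving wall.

I invoke stack.pop(), and get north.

I run maze.move using dir: south, giving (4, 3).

Then maze.sense using dir: east, — result: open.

Invoking stack.push using x: east, : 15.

I call maze.move using dir: east, yielding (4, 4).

I call maze.sense using dir: south, and get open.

Invoking stack.push using x: south, and observe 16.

Then maze.move using dir: south, giving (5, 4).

Invoking maze.sense using dir: south, — result: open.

I invoke stack.push using x: south, and get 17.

I try maze.move using dir: south, and see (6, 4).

Using maze.sense using dir: east, and get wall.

Then stack.pop(), giving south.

I call maze.move using dir: north, and get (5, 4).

Using maze.sense using dir: east, and see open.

I try stack.push using x: east, : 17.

Using maze.move using dir: east, yielding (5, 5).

Now I run maze.sense using dir: north, : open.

I use stack.push using x: north, and observe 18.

Invoking maze.move using dir: north, which returns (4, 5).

Next I call maze.sense using dir: north, — result: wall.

I run maze.sense using dir: east, and get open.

I try stack.push using x: east, which returns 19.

Then maze.move using dir: east, : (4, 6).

I call maze.sense using dir: north, and see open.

Invoking stack.push using x: north, : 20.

Next I call maze.move using dir: north, : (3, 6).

Calling maze.sense using dir: north, and observe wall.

I try maze.sense using dir: east, giving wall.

I use stack.pop(), giving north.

Next I call maze.move using dir: south, and see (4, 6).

Next I call maze.sense using dir: south, and see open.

Invoking stack.push using x: south, yielding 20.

I run maze.move using dir: south, → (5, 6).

Now I run maze.sense using dir: south, — result: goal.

Next I call maze.move using dir: south, and see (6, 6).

Answer: (6, 6)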